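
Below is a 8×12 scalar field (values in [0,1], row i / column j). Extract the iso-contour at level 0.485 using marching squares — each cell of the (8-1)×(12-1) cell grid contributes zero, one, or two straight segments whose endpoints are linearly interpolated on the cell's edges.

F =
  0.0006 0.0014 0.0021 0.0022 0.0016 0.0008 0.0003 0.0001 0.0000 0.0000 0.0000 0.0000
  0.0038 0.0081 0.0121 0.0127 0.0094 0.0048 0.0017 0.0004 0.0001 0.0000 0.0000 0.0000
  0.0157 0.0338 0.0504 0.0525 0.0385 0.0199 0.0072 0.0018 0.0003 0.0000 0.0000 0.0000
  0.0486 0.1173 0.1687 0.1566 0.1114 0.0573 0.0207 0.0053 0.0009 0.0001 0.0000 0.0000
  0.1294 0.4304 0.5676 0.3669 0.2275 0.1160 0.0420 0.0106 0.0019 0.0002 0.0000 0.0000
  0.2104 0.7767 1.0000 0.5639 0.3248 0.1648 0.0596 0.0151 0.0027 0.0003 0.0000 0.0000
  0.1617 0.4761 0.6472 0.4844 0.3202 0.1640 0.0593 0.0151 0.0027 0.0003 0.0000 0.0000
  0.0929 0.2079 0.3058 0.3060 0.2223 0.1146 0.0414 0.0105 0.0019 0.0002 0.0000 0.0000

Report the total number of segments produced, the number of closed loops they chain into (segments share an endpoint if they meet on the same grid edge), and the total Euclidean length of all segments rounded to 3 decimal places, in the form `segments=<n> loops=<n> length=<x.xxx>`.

cell (3,1): code 0100 → (3.793,2.000)–(4.000,1.398)
cell (3,2): code 1000 → (4.000,2.412)–(3.793,2.000)
cell (4,0): code 0100 → (4.158,1.000)–(5.000,0.485)
cell (4,1): code 1110 → (4.000,1.398)–(4.158,1.000)
cell (4,2): code 1101 → (4.599,3.000)–(4.000,2.412)
cell (4,3): code 1000 → (5.000,3.330)–(4.599,3.000)
cell (5,0): code 0010 → (5.000,0.485)–(5.970,1.000)
cell (5,1): code 0111 → (5.970,1.000)–(6.000,1.052)
cell (5,2): code 1011 → (6.000,2.996)–(5.992,3.000)
cell (5,3): code 0001 → (5.992,3.000)–(5.000,3.330)
cell (6,1): code 0010 → (6.000,1.052)–(6.475,2.000)
cell (6,2): code 0001 → (6.475,2.000)–(6.000,2.996)
total: 12 segments, chained into 1 closed loop(s), length Σ = 8.248669

segments=12 loops=1 length=8.249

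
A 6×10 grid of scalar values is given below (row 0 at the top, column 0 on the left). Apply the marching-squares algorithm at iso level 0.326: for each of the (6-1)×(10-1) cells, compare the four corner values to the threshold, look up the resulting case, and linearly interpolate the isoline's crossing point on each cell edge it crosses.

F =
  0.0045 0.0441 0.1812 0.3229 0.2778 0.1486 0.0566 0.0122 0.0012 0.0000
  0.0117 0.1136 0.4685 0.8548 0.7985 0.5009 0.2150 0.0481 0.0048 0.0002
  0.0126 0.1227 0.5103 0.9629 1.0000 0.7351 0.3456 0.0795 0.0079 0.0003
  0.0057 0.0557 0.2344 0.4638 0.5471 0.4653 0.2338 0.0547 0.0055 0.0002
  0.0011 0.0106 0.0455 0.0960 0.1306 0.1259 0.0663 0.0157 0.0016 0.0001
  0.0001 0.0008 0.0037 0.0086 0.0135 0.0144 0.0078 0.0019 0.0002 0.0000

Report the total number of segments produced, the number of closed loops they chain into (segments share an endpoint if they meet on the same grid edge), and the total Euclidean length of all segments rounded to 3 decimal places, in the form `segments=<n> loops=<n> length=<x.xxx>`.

segments=16 loops=1 length=12.633

cell (0,1): code 0100 → (0.504,2.000)–(1.000,1.598)
cell (0,2): code 1100 → (0.006,3.000)–(0.504,2.000)
cell (0,3): code 1100 → (0.093,4.000)–(0.006,3.000)
cell (0,4): code 1100 → (0.504,5.000)–(0.093,4.000)
cell (0,5): code 1000 → (1.000,5.612)–(0.504,5.000)
cell (1,1): code 0110 → (1.000,1.598)–(2.000,1.525)
cell (1,5): code 1101 → (1.850,6.000)–(1.000,5.612)
cell (1,6): code 1000 → (2.000,6.074)–(1.850,6.000)
cell (2,1): code 0010 → (2.000,1.525)–(2.668,2.000)
cell (2,2): code 0111 → (2.668,2.000)–(3.000,2.399)
cell (2,5): code 1011 → (3.000,5.602)–(2.175,6.000)
cell (2,6): code 0001 → (2.175,6.000)–(2.000,6.074)
cell (3,2): code 0010 → (3.000,2.399)–(3.375,3.000)
cell (3,3): code 0011 → (3.375,3.000)–(3.531,4.000)
cell (3,4): code 0011 → (3.531,4.000)–(3.410,5.000)
cell (3,5): code 0001 → (3.410,5.000)–(3.000,5.602)
total: 16 segments, chained into 1 closed loop(s), length Σ = 12.633345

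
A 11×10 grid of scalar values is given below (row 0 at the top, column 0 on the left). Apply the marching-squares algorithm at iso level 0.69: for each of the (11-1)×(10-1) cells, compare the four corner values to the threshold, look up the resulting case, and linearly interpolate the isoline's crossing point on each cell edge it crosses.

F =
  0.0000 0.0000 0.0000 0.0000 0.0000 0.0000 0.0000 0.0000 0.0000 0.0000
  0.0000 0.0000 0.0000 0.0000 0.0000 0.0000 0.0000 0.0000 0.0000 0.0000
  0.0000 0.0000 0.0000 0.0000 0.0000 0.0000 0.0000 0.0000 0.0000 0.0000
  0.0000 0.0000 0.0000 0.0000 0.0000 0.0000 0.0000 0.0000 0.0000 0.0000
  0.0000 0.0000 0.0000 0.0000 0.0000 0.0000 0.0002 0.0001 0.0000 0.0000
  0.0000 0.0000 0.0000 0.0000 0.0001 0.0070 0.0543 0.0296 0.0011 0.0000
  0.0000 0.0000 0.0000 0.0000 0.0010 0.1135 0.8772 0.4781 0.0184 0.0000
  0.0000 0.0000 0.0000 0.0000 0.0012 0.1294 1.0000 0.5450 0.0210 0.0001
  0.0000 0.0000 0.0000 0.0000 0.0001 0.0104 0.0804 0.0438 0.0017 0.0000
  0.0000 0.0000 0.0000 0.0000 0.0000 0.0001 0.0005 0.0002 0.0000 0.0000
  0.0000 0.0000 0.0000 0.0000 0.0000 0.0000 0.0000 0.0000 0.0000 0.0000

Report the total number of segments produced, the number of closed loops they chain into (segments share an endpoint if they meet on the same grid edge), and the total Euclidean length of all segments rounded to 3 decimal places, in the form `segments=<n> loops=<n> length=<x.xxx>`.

cell (5,5): code 0100 → (5.773,6.000)–(6.000,5.755)
cell (5,6): code 1000 → (6.000,6.469)–(5.773,6.000)
cell (6,5): code 0110 → (6.000,5.755)–(7.000,5.644)
cell (6,6): code 1001 → (7.000,6.681)–(6.000,6.469)
cell (7,5): code 0010 → (7.000,5.644)–(7.337,6.000)
cell (7,6): code 0001 → (7.337,6.000)–(7.000,6.681)
total: 6 segments, chained into 1 closed loop(s), length Σ = 4.134634

segments=6 loops=1 length=4.135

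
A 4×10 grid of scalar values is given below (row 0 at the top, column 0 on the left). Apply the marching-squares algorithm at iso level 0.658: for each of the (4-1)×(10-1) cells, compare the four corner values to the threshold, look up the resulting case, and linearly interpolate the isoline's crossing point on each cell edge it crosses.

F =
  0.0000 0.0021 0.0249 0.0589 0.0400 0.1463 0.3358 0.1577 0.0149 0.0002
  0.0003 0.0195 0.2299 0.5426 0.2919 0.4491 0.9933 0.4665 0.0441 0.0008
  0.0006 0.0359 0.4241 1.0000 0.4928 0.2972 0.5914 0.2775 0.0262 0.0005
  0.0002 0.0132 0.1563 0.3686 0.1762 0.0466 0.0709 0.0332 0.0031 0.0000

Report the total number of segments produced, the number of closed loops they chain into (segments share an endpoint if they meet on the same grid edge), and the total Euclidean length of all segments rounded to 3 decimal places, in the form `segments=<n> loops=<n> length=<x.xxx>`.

cell (0,5): code 0100 → (0.490,6.000)–(1.000,5.384)
cell (0,6): code 1000 → (1.000,6.636)–(0.490,6.000)
cell (1,2): code 0100 → (1.252,3.000)–(2.000,2.406)
cell (1,3): code 1000 → (2.000,3.674)–(1.252,3.000)
cell (1,5): code 0010 → (1.000,5.384)–(1.834,6.000)
cell (1,6): code 0001 → (1.834,6.000)–(1.000,6.636)
cell (2,2): code 0010 → (2.000,2.406)–(2.542,3.000)
cell (2,3): code 0001 → (2.542,3.000)–(2.000,3.674)
total: 8 segments, chained into 2 closed loop(s), length Σ = 7.332235

segments=8 loops=2 length=7.332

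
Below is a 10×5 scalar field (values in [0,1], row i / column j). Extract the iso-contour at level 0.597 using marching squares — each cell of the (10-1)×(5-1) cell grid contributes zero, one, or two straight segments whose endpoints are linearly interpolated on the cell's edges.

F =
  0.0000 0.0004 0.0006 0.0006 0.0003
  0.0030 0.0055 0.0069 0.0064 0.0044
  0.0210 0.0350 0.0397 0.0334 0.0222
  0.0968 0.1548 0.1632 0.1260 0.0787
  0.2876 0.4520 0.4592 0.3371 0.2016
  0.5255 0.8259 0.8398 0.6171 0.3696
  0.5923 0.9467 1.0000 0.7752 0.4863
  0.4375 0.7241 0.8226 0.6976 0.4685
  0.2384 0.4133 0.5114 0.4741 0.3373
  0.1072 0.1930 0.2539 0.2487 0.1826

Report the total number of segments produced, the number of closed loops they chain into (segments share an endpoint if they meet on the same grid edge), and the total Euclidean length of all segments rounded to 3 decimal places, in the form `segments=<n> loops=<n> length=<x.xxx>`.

segments=12 loops=1 length=10.866

cell (4,0): code 0100 → (4.388,1.000)–(5.000,0.238)
cell (4,1): code 1100 → (4.362,2.000)–(4.388,1.000)
cell (4,2): code 1100 → (4.928,3.000)–(4.362,2.000)
cell (4,3): code 1000 → (5.000,3.081)–(4.928,3.000)
cell (5,0): code 0110 → (5.000,0.238)–(6.000,0.013)
cell (5,3): code 1001 → (6.000,3.617)–(5.000,3.081)
cell (6,0): code 0110 → (6.000,0.013)–(7.000,0.557)
cell (6,3): code 1001 → (7.000,3.439)–(6.000,3.617)
cell (7,0): code 0010 → (7.000,0.557)–(7.409,1.000)
cell (7,1): code 0011 → (7.409,1.000)–(7.725,2.000)
cell (7,2): code 0011 → (7.725,2.000)–(7.450,3.000)
cell (7,3): code 0001 → (7.450,3.000)–(7.000,3.439)
total: 12 segments, chained into 1 closed loop(s), length Σ = 10.866257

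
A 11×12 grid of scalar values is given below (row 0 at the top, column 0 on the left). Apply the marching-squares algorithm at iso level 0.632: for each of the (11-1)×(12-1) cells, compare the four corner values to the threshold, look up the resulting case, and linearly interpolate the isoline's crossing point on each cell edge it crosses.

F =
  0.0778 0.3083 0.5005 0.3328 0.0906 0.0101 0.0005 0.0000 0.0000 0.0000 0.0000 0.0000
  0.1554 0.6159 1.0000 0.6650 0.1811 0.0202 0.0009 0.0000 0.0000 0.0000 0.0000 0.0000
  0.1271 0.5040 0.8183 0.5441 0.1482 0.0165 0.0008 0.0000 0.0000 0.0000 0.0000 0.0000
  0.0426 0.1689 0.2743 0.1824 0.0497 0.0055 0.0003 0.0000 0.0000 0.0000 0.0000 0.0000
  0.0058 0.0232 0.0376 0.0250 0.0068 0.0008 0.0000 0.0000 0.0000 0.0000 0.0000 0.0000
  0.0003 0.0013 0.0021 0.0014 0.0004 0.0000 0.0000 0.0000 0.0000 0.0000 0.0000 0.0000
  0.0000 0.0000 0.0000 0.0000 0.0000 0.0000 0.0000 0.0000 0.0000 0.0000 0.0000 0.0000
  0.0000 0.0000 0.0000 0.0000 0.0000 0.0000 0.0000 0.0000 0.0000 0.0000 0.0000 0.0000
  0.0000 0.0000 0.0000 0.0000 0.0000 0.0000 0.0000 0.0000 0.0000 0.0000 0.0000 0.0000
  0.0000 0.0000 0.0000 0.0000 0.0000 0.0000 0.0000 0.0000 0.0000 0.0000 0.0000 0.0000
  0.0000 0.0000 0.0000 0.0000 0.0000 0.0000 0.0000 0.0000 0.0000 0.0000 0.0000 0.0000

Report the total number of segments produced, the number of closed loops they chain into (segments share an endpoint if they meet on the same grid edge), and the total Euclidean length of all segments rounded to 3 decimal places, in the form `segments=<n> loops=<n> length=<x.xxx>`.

cell (0,1): code 0100 → (0.263,2.000)–(1.000,1.042)
cell (0,2): code 1100 → (0.901,3.000)–(0.263,2.000)
cell (0,3): code 1000 → (1.000,3.068)–(0.901,3.000)
cell (1,1): code 0110 → (1.000,1.042)–(2.000,1.407)
cell (1,2): code 1011 → (2.000,2.679)–(1.273,3.000)
cell (1,3): code 0001 → (1.273,3.000)–(1.000,3.068)
cell (2,1): code 0010 → (2.000,1.407)–(2.342,2.000)
cell (2,2): code 0001 → (2.342,2.000)–(2.000,2.679)
total: 8 segments, chained into 1 closed loop(s), length Σ = 6.100952

segments=8 loops=1 length=6.101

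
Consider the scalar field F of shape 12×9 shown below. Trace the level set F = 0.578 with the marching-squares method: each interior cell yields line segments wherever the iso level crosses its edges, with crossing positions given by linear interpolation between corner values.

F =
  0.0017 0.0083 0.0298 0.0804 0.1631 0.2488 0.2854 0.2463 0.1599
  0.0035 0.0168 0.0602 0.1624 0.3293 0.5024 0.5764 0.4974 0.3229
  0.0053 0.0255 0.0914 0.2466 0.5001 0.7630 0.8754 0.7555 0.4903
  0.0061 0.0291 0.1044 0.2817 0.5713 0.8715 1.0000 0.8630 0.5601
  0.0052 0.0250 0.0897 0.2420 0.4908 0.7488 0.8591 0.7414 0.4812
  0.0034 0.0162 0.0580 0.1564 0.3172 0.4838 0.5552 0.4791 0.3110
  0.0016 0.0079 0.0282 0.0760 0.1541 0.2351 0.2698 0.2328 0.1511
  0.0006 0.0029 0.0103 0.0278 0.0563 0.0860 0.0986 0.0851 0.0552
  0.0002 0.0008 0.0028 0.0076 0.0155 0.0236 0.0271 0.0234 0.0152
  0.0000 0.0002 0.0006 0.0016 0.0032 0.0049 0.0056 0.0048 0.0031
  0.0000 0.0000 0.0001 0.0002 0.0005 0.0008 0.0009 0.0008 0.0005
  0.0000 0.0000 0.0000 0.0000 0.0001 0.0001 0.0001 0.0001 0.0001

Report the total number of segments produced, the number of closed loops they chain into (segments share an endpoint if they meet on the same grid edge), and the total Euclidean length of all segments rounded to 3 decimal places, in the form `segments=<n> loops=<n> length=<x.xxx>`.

cell (1,4): code 0100 → (1.290,5.000)–(2.000,4.296)
cell (1,5): code 1100 → (1.005,6.000)–(1.290,5.000)
cell (1,6): code 1100 → (1.312,7.000)–(1.005,6.000)
cell (1,7): code 1000 → (2.000,7.669)–(1.312,7.000)
cell (2,4): code 0110 → (2.000,4.296)–(3.000,4.022)
cell (2,7): code 1001 → (3.000,7.941)–(2.000,7.669)
cell (3,4): code 0110 → (3.000,4.022)–(4.000,4.338)
cell (3,7): code 1001 → (4.000,7.628)–(3.000,7.941)
cell (4,4): code 0010 → (4.000,4.338)–(4.645,5.000)
cell (4,5): code 0011 → (4.645,5.000)–(4.925,6.000)
cell (4,6): code 0011 → (4.925,6.000)–(4.623,7.000)
cell (4,7): code 0001 → (4.623,7.000)–(4.000,7.628)
total: 12 segments, chained into 1 closed loop(s), length Σ = 12.106245

segments=12 loops=1 length=12.106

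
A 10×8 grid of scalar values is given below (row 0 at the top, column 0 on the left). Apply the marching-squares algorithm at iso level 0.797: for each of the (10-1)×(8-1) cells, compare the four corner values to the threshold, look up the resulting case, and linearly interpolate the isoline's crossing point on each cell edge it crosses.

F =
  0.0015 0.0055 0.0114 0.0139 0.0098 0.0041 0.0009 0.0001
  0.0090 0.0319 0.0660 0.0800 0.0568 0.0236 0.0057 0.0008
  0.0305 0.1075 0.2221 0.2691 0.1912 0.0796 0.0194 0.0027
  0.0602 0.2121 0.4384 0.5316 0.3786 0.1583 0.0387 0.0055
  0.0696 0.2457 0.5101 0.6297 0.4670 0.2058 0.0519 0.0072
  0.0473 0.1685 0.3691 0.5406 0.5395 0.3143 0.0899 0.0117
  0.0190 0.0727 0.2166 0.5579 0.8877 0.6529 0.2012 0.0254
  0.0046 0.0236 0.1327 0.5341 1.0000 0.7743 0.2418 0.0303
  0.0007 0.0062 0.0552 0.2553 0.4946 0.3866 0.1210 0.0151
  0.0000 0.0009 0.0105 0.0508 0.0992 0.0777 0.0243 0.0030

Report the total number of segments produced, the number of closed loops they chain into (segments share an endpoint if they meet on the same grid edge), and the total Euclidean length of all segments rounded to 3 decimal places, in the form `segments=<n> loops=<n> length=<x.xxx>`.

segments=6 loops=1 length=4.559

cell (5,3): code 0100 → (5.740,4.000)–(6.000,3.725)
cell (5,4): code 1000 → (6.000,4.386)–(5.740,4.000)
cell (6,3): code 0110 → (6.000,3.725)–(7.000,3.564)
cell (6,4): code 1001 → (7.000,4.899)–(6.000,4.386)
cell (7,3): code 0010 → (7.000,3.564)–(7.402,4.000)
cell (7,4): code 0001 → (7.402,4.000)–(7.000,4.899)
total: 6 segments, chained into 1 closed loop(s), length Σ = 4.559141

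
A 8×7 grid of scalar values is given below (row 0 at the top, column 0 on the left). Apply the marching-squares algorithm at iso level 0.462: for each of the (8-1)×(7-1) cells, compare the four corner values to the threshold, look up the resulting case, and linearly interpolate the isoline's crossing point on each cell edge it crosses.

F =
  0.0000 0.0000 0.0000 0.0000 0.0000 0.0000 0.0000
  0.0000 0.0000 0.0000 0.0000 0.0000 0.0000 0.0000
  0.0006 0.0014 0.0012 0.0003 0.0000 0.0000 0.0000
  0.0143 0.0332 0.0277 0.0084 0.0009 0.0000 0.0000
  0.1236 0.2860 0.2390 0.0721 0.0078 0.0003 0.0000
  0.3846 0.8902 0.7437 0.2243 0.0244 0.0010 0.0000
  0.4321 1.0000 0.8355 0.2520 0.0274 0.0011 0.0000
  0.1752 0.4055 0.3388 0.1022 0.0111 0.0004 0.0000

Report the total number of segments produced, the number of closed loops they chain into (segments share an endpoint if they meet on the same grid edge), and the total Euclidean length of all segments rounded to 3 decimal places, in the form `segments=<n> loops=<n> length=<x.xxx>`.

cell (4,0): code 0100 → (4.291,1.000)–(5.000,0.153)
cell (4,1): code 1100 → (4.442,2.000)–(4.291,1.000)
cell (4,2): code 1000 → (5.000,2.542)–(4.442,2.000)
cell (5,0): code 0110 → (5.000,0.153)–(6.000,0.053)
cell (5,2): code 1001 → (6.000,2.640)–(5.000,2.542)
cell (6,0): code 0010 → (6.000,0.053)–(6.905,1.000)
cell (6,1): code 0011 → (6.905,1.000)–(6.752,2.000)
cell (6,2): code 0001 → (6.752,2.000)–(6.000,2.640)
total: 8 segments, chained into 1 closed loop(s), length Σ = 8.212921

segments=8 loops=1 length=8.213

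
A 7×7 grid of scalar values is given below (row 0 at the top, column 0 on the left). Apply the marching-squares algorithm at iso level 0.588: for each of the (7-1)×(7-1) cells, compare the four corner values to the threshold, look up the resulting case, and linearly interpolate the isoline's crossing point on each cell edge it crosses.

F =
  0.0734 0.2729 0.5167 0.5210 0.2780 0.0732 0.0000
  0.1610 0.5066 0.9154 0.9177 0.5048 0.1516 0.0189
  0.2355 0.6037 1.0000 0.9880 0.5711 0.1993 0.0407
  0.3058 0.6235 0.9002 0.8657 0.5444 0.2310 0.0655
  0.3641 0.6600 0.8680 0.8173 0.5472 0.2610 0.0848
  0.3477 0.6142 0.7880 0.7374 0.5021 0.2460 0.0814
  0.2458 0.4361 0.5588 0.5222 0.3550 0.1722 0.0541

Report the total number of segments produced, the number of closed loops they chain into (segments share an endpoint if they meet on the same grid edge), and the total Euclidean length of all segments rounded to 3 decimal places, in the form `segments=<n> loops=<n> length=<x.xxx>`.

segments=16 loops=1 length=14.759

cell (0,1): code 0100 → (0.179,2.000)–(1.000,1.199)
cell (0,2): code 1100 → (0.169,3.000)–(0.179,2.000)
cell (0,3): code 1000 → (1.000,3.798)–(0.169,3.000)
cell (1,0): code 0100 → (1.838,1.000)–(2.000,0.957)
cell (1,1): code 1110 → (1.000,1.199)–(1.838,1.000)
cell (1,3): code 1001 → (2.000,3.959)–(1.000,3.798)
cell (2,0): code 0110 → (2.000,0.957)–(3.000,0.888)
cell (2,3): code 1001 → (3.000,3.864)–(2.000,3.959)
cell (3,0): code 0110 → (3.000,0.888)–(4.000,0.757)
cell (3,3): code 1001 → (4.000,3.849)–(3.000,3.864)
cell (4,0): code 0110 → (4.000,0.757)–(5.000,0.902)
cell (4,3): code 1001 → (5.000,3.635)–(4.000,3.849)
cell (5,0): code 0010 → (5.000,0.902)–(5.147,1.000)
cell (5,1): code 0011 → (5.147,1.000)–(5.873,2.000)
cell (5,2): code 0011 → (5.873,2.000)–(5.694,3.000)
cell (5,3): code 0001 → (5.694,3.000)–(5.000,3.635)
total: 16 segments, chained into 1 closed loop(s), length Σ = 14.759073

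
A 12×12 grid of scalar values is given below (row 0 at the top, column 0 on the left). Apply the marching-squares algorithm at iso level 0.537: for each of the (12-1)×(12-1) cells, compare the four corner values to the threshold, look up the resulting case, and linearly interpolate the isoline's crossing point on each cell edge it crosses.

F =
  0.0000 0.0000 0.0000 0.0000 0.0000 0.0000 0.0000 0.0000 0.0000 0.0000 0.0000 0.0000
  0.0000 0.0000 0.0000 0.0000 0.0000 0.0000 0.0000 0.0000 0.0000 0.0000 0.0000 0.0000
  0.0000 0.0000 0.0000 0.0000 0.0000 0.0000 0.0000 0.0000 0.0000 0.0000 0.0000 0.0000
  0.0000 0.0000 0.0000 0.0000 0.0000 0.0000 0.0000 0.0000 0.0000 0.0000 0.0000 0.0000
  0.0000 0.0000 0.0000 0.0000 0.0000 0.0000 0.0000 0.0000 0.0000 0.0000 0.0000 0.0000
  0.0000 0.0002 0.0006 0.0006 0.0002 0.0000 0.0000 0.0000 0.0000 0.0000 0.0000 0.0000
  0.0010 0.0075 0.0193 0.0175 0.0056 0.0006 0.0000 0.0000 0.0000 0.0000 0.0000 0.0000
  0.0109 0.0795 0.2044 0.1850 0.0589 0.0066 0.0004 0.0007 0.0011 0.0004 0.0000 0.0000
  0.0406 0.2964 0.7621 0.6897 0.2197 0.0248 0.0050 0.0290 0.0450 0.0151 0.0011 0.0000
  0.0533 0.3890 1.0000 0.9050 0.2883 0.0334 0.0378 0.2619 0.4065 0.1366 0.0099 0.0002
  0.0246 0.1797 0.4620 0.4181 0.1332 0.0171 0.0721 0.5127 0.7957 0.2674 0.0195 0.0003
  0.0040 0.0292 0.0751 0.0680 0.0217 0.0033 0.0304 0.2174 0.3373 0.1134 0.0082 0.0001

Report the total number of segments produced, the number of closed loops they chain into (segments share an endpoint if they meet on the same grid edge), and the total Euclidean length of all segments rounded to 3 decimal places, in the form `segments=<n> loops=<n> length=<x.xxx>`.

segments=12 loops=2 length=11.044

cell (7,1): code 0100 → (7.596,2.000)–(8.000,1.517)
cell (7,2): code 1100 → (7.697,3.000)–(7.596,2.000)
cell (7,3): code 1000 → (8.000,3.325)–(7.697,3.000)
cell (8,1): code 0110 → (8.000,1.517)–(9.000,1.242)
cell (8,3): code 1001 → (9.000,3.597)–(8.000,3.325)
cell (9,1): code 0010 → (9.000,1.242)–(9.861,2.000)
cell (9,2): code 0011 → (9.861,2.000)–(9.756,3.000)
cell (9,3): code 0001 → (9.756,3.000)–(9.000,3.597)
cell (9,7): code 0100 → (9.335,8.000)–(10.000,7.086)
cell (9,8): code 1000 → (10.000,8.490)–(9.335,8.000)
cell (10,7): code 0010 → (10.000,7.086)–(10.564,8.000)
cell (10,8): code 0001 → (10.564,8.000)–(10.000,8.490)
total: 12 segments, chained into 2 closed loop(s), length Σ = 11.044481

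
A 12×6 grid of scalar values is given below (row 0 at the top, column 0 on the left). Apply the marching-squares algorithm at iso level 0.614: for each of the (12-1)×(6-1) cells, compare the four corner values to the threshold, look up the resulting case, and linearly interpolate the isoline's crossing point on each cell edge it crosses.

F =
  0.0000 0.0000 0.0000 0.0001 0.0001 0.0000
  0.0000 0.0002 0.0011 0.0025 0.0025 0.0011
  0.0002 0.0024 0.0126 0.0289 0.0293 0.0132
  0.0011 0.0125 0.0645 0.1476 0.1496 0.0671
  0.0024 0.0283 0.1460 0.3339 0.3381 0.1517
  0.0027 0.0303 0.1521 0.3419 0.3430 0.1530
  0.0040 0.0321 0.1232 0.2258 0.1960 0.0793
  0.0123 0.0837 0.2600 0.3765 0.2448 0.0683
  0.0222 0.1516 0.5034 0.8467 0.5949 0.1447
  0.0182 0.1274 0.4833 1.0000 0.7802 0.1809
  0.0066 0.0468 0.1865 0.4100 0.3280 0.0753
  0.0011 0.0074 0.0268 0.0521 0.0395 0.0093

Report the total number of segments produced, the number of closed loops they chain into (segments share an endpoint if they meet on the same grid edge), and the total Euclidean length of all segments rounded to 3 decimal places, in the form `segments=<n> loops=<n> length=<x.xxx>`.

cell (7,2): code 0100 → (7.505,3.000)–(8.000,2.322)
cell (7,3): code 1000 → (8.000,3.924)–(7.505,3.000)
cell (8,2): code 0110 → (8.000,2.322)–(9.000,2.253)
cell (8,3): code 1101 → (8.103,4.000)–(8.000,3.924)
cell (8,4): code 1000 → (9.000,4.277)–(8.103,4.000)
cell (9,2): code 0010 → (9.000,2.253)–(9.654,3.000)
cell (9,3): code 0011 → (9.654,3.000)–(9.368,4.000)
cell (9,4): code 0001 → (9.368,4.000)–(9.000,4.277)
total: 8 segments, chained into 1 closed loop(s), length Σ = 6.450522

segments=8 loops=1 length=6.451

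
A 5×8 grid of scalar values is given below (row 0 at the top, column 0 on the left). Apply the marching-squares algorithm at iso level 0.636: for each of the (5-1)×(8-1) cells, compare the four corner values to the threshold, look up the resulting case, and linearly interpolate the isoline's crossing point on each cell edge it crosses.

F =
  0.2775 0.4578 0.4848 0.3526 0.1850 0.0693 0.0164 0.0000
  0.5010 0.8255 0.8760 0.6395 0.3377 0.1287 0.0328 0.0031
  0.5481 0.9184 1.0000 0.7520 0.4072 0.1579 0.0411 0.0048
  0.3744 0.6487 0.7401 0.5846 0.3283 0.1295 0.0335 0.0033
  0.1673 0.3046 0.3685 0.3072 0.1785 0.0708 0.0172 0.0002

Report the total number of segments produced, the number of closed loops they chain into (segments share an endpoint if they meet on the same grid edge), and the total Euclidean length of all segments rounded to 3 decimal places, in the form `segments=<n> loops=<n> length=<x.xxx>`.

segments=12 loops=1 length=9.300

cell (0,0): code 0100 → (0.485,1.000)–(1.000,0.416)
cell (0,1): code 1100 → (0.387,2.000)–(0.485,1.000)
cell (0,2): code 1100 → (0.988,3.000)–(0.387,2.000)
cell (0,3): code 1000 → (1.000,3.012)–(0.988,3.000)
cell (1,0): code 0110 → (1.000,0.416)–(2.000,0.237)
cell (1,3): code 1001 → (2.000,3.336)–(1.000,3.012)
cell (2,0): code 0110 → (2.000,0.237)–(3.000,0.954)
cell (2,2): code 1011 → (3.000,2.669)–(2.693,3.000)
cell (2,3): code 0001 → (2.693,3.000)–(2.000,3.336)
cell (3,0): code 0010 → (3.000,0.954)–(3.037,1.000)
cell (3,1): code 0011 → (3.037,1.000)–(3.280,2.000)
cell (3,2): code 0001 → (3.280,2.000)–(3.000,2.669)
total: 12 segments, chained into 1 closed loop(s), length Σ = 9.300241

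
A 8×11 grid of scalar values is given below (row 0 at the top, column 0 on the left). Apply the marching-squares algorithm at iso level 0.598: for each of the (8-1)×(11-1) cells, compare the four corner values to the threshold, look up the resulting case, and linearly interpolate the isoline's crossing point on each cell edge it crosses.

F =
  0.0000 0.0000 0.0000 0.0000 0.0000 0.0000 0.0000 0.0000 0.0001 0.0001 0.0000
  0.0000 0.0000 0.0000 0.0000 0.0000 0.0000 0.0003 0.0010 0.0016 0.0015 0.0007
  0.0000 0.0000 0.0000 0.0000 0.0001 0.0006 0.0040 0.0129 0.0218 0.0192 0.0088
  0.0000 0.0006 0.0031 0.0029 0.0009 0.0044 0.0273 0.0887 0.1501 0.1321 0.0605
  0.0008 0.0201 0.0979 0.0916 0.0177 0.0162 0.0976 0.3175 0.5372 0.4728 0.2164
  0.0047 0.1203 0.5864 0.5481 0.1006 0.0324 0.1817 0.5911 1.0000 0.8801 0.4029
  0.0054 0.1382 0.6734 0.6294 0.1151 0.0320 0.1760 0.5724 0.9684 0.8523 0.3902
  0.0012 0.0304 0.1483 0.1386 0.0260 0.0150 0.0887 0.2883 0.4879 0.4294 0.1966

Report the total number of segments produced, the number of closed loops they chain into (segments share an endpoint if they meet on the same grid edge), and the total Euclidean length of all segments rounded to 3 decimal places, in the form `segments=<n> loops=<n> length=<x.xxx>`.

cell (4,7): code 0100 → (4.131,8.000)–(5.000,7.017)
cell (4,8): code 1100 → (4.307,9.000)–(4.131,8.000)
cell (4,9): code 1000 → (5.000,9.591)–(4.307,9.000)
cell (5,1): code 0100 → (5.133,2.000)–(6.000,1.859)
cell (5,2): code 1100 → (5.614,3.000)–(5.133,2.000)
cell (5,3): code 1000 → (6.000,3.061)–(5.614,3.000)
cell (5,7): code 0110 → (5.000,7.017)–(6.000,7.065)
cell (5,9): code 1001 → (6.000,9.550)–(5.000,9.591)
cell (6,1): code 0010 → (6.000,1.859)–(6.144,2.000)
cell (6,2): code 0011 → (6.144,2.000)–(6.064,3.000)
cell (6,3): code 0001 → (6.064,3.000)–(6.000,3.061)
cell (6,7): code 0010 → (6.000,7.065)–(6.771,8.000)
cell (6,8): code 0011 → (6.771,8.000)–(6.601,9.000)
cell (6,9): code 0001 → (6.601,9.000)–(6.000,9.550)
total: 14 segments, chained into 2 closed loop(s), length Σ = 11.952544

segments=14 loops=2 length=11.953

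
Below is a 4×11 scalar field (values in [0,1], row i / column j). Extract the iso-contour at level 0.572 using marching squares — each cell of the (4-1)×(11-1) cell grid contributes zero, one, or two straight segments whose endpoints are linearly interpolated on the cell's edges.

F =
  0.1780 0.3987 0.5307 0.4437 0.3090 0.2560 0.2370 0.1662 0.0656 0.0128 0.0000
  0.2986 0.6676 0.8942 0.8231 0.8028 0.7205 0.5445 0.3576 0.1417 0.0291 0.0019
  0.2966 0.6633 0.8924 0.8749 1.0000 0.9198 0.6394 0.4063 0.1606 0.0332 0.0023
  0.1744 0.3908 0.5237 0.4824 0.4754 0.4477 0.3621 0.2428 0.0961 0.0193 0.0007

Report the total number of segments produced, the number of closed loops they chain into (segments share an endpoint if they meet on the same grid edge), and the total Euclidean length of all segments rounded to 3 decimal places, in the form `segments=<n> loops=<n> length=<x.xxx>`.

segments=16 loops=1 length=13.678

cell (0,0): code 0100 → (0.644,1.000)–(1.000,0.741)
cell (0,1): code 1100 → (0.114,2.000)–(0.644,1.000)
cell (0,2): code 1100 → (0.338,3.000)–(0.114,2.000)
cell (0,3): code 1100 → (0.533,4.000)–(0.338,3.000)
cell (0,4): code 1100 → (0.680,5.000)–(0.533,4.000)
cell (0,5): code 1000 → (1.000,5.844)–(0.680,5.000)
cell (1,0): code 0110 → (1.000,0.741)–(2.000,0.751)
cell (1,5): code 1101 → (1.290,6.000)–(1.000,5.844)
cell (1,6): code 1000 → (2.000,6.289)–(1.290,6.000)
cell (2,0): code 0010 → (2.000,0.751)–(2.335,1.000)
cell (2,1): code 0011 → (2.335,1.000)–(2.869,2.000)
cell (2,2): code 0011 → (2.869,2.000)–(2.772,3.000)
cell (2,3): code 0011 → (2.772,3.000)–(2.816,4.000)
cell (2,4): code 0011 → (2.816,4.000)–(2.737,5.000)
cell (2,5): code 0011 → (2.737,5.000)–(2.243,6.000)
cell (2,6): code 0001 → (2.243,6.000)–(2.000,6.289)
total: 16 segments, chained into 1 closed loop(s), length Σ = 13.677754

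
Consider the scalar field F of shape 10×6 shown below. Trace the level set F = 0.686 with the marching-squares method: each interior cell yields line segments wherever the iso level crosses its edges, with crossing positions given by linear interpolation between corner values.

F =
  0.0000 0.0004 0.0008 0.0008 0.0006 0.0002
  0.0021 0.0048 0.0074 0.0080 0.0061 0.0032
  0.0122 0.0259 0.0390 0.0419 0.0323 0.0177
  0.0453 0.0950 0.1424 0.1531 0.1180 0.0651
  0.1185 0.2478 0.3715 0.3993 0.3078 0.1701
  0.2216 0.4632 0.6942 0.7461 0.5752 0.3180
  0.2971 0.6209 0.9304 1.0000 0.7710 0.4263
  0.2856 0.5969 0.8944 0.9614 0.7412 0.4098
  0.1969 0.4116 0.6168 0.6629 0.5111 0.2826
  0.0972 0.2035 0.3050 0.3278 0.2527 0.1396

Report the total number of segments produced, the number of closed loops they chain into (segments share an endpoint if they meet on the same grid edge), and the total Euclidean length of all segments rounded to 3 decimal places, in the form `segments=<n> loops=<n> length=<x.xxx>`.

segments=12 loops=1 length=9.610

cell (4,1): code 0100 → (4.975,2.000)–(5.000,1.965)
cell (4,2): code 1100 → (4.827,3.000)–(4.975,2.000)
cell (4,3): code 1000 → (5.000,3.352)–(4.827,3.000)
cell (5,1): code 0110 → (5.000,1.965)–(6.000,1.210)
cell (5,3): code 1101 → (5.566,4.000)–(5.000,3.352)
cell (5,4): code 1000 → (6.000,4.247)–(5.566,4.000)
cell (6,1): code 0110 → (6.000,1.210)–(7.000,1.299)
cell (6,4): code 1001 → (7.000,4.167)–(6.000,4.247)
cell (7,1): code 0010 → (7.000,1.299)–(7.751,2.000)
cell (7,2): code 0011 → (7.751,2.000)–(7.923,3.000)
cell (7,3): code 0011 → (7.923,3.000)–(7.240,4.000)
cell (7,4): code 0001 → (7.240,4.000)–(7.000,4.167)
total: 12 segments, chained into 1 closed loop(s), length Σ = 9.610398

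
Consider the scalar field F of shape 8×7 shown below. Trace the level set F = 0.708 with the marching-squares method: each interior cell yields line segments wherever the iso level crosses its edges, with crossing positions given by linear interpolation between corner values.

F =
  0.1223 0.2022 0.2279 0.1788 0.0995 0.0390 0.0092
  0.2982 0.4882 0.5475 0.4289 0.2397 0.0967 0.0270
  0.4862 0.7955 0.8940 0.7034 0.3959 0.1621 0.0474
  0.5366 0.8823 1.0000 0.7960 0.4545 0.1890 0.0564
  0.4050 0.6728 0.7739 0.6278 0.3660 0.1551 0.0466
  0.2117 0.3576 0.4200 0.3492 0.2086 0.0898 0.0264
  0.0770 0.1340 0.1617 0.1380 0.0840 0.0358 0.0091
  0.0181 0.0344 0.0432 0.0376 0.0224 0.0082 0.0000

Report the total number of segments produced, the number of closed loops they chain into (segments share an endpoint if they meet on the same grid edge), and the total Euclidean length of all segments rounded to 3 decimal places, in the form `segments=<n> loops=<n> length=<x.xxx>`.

segments=12 loops=1 length=8.446

cell (1,0): code 0100 → (1.715,1.000)–(2.000,0.717)
cell (1,1): code 1100 → (1.463,2.000)–(1.715,1.000)
cell (1,2): code 1000 → (2.000,2.976)–(1.463,2.000)
cell (2,0): code 0110 → (2.000,0.717)–(3.000,0.496)
cell (2,2): code 1101 → (2.050,3.000)–(2.000,2.976)
cell (2,3): code 1000 → (3.000,3.258)–(2.050,3.000)
cell (3,0): code 0010 → (3.000,0.496)–(3.832,1.000)
cell (3,1): code 0111 → (3.832,1.000)–(4.000,1.348)
cell (3,2): code 1011 → (4.000,2.451)–(3.523,3.000)
cell (3,3): code 0001 → (3.523,3.000)–(3.000,3.258)
cell (4,1): code 0010 → (4.000,1.348)–(4.186,2.000)
cell (4,2): code 0001 → (4.186,2.000)–(4.000,2.451)
total: 12 segments, chained into 1 closed loop(s), length Σ = 8.446110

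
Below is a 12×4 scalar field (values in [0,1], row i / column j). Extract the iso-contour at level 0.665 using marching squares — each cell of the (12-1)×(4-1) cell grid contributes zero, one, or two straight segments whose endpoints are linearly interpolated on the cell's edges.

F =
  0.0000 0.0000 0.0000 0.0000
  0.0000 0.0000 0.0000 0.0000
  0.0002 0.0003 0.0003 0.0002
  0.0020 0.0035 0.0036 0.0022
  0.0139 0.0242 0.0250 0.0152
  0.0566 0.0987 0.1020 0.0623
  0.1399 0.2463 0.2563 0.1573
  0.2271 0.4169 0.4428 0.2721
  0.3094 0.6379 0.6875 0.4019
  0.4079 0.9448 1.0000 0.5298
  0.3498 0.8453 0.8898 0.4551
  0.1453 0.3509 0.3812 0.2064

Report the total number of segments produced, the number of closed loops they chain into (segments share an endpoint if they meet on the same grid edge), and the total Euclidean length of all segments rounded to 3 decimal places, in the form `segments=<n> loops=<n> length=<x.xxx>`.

cell (7,1): code 0100 → (7.908,2.000)–(8.000,1.546)
cell (7,2): code 1000 → (8.000,2.079)–(7.908,2.000)
cell (8,0): code 0100 → (8.088,1.000)–(9.000,0.479)
cell (8,1): code 1110 → (8.000,1.546)–(8.088,1.000)
cell (8,2): code 1001 → (9.000,2.712)–(8.000,2.079)
cell (9,0): code 0110 → (9.000,0.479)–(10.000,0.636)
cell (9,2): code 1001 → (10.000,2.517)–(9.000,2.712)
cell (10,0): code 0010 → (10.000,0.636)–(10.365,1.000)
cell (10,1): code 0011 → (10.365,1.000)–(10.442,2.000)
cell (10,2): code 0001 → (10.442,2.000)–(10.000,2.517)
total: 10 segments, chained into 1 closed loop(s), length Σ = 7.601034

segments=10 loops=1 length=7.601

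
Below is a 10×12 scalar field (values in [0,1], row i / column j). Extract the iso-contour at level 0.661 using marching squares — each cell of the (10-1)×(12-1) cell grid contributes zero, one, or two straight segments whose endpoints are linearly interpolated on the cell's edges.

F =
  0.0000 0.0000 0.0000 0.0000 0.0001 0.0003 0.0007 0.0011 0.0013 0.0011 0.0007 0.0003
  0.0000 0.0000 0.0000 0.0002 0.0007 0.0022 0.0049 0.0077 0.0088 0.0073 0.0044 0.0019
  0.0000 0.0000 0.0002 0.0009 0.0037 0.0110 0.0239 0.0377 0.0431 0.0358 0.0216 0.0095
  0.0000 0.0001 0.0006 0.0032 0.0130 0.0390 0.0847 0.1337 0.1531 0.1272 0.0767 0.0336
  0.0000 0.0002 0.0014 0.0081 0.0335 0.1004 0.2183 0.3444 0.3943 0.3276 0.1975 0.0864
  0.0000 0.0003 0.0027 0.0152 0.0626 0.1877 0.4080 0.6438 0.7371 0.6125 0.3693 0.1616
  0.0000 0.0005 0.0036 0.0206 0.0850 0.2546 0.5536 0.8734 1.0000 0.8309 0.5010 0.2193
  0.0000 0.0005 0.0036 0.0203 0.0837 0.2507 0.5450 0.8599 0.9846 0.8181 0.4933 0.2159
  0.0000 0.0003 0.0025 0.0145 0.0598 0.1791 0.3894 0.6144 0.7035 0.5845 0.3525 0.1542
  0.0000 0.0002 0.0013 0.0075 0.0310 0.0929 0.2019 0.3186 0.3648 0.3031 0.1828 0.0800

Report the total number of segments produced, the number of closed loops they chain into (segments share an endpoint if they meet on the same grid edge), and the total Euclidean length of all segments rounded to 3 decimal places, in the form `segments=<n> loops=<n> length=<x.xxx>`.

cell (4,7): code 0100 → (4.778,8.000)–(5.000,7.184)
cell (4,8): code 1000 → (5.000,8.611)–(4.778,8.000)
cell (5,6): code 0100 → (5.075,7.000)–(6.000,6.336)
cell (5,7): code 1110 → (5.000,7.184)–(5.075,7.000)
cell (5,8): code 1101 → (5.222,9.000)–(5.000,8.611)
cell (5,9): code 1000 → (6.000,9.515)–(5.222,9.000)
cell (6,6): code 0110 → (6.000,6.336)–(7.000,6.368)
cell (6,9): code 1001 → (7.000,9.484)–(6.000,9.515)
cell (7,6): code 0010 → (7.000,6.368)–(7.810,7.000)
cell (7,7): code 0111 → (7.810,7.000)–(8.000,7.523)
cell (7,8): code 1011 → (8.000,8.357)–(7.673,9.000)
cell (7,9): code 0001 → (7.673,9.000)–(7.000,9.484)
cell (8,7): code 0010 → (8.000,7.523)–(8.125,8.000)
cell (8,8): code 0001 → (8.125,8.000)–(8.000,8.357)
total: 14 segments, chained into 1 closed loop(s), length Σ = 10.220396

segments=14 loops=1 length=10.220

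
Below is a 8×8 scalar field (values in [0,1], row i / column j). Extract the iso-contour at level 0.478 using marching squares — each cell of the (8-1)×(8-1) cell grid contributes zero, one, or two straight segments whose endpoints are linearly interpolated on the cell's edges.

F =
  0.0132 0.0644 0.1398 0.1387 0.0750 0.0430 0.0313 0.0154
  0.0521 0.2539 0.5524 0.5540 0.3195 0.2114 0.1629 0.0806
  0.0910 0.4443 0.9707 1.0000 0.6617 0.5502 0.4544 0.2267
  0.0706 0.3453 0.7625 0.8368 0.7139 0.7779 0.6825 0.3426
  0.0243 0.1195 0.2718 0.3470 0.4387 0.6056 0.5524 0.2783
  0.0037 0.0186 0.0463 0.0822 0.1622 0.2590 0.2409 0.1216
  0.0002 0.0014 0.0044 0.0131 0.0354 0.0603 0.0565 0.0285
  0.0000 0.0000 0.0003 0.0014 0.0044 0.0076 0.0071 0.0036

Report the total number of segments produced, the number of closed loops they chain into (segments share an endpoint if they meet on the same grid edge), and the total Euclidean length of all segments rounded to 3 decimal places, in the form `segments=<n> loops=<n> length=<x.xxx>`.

segments=18 loops=1 length=14.387

cell (0,1): code 0100 → (0.820,2.000)–(1.000,1.751)
cell (0,2): code 1100 → (0.817,3.000)–(0.820,2.000)
cell (0,3): code 1000 → (1.000,3.324)–(0.817,3.000)
cell (1,1): code 0110 → (1.000,1.751)–(2.000,1.064)
cell (1,3): code 1101 → (1.463,4.000)–(1.000,3.324)
cell (1,4): code 1100 → (1.787,5.000)–(1.463,4.000)
cell (1,5): code 1000 → (2.000,5.754)–(1.787,5.000)
cell (2,1): code 0110 → (2.000,1.064)–(3.000,1.318)
cell (2,5): code 1101 → (2.103,6.000)–(2.000,5.754)
cell (2,6): code 1000 → (3.000,6.602)–(2.103,6.000)
cell (3,1): code 0010 → (3.000,1.318)–(3.580,2.000)
cell (3,2): code 0011 → (3.580,2.000)–(3.733,3.000)
cell (3,3): code 0011 → (3.733,3.000)–(3.857,4.000)
cell (3,4): code 0111 → (3.857,4.000)–(4.000,4.235)
cell (3,6): code 1001 → (4.000,6.271)–(3.000,6.602)
cell (4,4): code 0010 → (4.000,4.235)–(4.368,5.000)
cell (4,5): code 0011 → (4.368,5.000)–(4.239,6.000)
cell (4,6): code 0001 → (4.239,6.000)–(4.000,6.271)
total: 18 segments, chained into 1 closed loop(s), length Σ = 14.386616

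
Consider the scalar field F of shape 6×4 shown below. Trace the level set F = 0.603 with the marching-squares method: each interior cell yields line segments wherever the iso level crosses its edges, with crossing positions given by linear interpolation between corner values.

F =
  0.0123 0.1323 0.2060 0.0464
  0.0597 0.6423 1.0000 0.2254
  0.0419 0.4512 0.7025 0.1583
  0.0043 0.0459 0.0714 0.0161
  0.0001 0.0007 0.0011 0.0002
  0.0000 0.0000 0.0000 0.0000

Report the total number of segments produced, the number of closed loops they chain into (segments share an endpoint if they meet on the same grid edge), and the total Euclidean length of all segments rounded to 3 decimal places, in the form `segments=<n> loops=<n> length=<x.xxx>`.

cell (0,0): code 0100 → (0.923,1.000)–(1.000,0.933)
cell (0,1): code 1100 → (0.500,2.000)–(0.923,1.000)
cell (0,2): code 1000 → (1.000,2.513)–(0.500,2.000)
cell (1,0): code 0010 → (1.000,0.933)–(1.206,1.000)
cell (1,1): code 0111 → (1.206,1.000)–(2.000,1.604)
cell (1,2): code 1001 → (2.000,2.183)–(1.000,2.513)
cell (2,1): code 0010 → (2.000,1.604)–(2.158,2.000)
cell (2,2): code 0001 → (2.158,2.000)–(2.000,2.183)
total: 8 segments, chained into 1 closed loop(s), length Σ = 4.839107

segments=8 loops=1 length=4.839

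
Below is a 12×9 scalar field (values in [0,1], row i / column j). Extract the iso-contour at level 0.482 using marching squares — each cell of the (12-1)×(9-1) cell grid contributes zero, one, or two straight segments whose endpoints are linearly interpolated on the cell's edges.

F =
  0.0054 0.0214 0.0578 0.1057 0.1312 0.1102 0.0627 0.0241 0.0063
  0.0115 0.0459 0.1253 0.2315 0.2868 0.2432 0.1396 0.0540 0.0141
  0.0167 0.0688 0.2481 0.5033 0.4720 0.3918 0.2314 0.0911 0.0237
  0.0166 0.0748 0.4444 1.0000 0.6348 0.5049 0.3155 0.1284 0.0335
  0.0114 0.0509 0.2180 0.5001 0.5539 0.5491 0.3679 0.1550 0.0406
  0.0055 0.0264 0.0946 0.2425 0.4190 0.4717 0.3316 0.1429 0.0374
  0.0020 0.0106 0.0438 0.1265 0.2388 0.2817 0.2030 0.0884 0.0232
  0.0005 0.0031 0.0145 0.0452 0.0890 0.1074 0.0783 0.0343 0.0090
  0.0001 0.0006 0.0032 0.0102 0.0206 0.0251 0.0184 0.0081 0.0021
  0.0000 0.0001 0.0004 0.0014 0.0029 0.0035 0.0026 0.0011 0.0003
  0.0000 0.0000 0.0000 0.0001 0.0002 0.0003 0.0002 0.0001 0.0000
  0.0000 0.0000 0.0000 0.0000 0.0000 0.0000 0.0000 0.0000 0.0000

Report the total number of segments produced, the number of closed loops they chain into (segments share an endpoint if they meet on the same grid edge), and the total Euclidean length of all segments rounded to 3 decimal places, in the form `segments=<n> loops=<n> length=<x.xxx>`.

segments=12 loops=1 length=9.463

cell (1,2): code 0100 → (1.922,3.000)–(2.000,2.917)
cell (1,3): code 1000 → (2.000,3.681)–(1.922,3.000)
cell (2,2): code 0110 → (2.000,2.917)–(3.000,2.068)
cell (2,3): code 1101 → (2.061,4.000)–(2.000,3.681)
cell (2,4): code 1100 → (2.798,5.000)–(2.061,4.000)
cell (2,5): code 1000 → (3.000,5.121)–(2.798,5.000)
cell (3,2): code 0110 → (3.000,2.068)–(4.000,2.936)
cell (3,5): code 1001 → (4.000,5.370)–(3.000,5.121)
cell (4,2): code 0010 → (4.000,2.936)–(4.070,3.000)
cell (4,3): code 0011 → (4.070,3.000)–(4.533,4.000)
cell (4,4): code 0011 → (4.533,4.000)–(4.867,5.000)
cell (4,5): code 0001 → (4.867,5.000)–(4.000,5.370)
total: 12 segments, chained into 1 closed loop(s), length Σ = 9.462991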